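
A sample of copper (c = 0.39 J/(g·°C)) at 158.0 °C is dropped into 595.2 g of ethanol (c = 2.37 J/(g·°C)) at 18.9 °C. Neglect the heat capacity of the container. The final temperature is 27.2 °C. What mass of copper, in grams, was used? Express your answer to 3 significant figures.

q_gained = (595.2 × 2.37) × (27.2 − 18.9) = 11710 J
q_lost = m × 0.39 × (158.0 − 27.2) = 51.012 m
m = 11710 / 51.012 = 230 g

m = 230 g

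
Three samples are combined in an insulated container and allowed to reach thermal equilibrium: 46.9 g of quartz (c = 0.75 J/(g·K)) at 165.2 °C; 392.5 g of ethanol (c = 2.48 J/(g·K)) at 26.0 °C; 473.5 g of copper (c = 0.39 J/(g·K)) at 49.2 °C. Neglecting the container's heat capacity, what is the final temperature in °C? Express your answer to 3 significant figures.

Σ mᵢcᵢ(T − Tᵢ) = 0  ⇒  T = Σ mᵢcᵢTᵢ / Σ mᵢcᵢ
Σ mᵢcᵢ = 46.9×0.75 + 392.5×2.48 + 473.5×0.39 = 1193.240
Σ mᵢcᵢTᵢ = 35.175×165.2 + 973.4×26.0 + 184.665×49.2 = 40205
T = 40205 / 1193.240 = 33.69 °C

T_f = 33.7 °C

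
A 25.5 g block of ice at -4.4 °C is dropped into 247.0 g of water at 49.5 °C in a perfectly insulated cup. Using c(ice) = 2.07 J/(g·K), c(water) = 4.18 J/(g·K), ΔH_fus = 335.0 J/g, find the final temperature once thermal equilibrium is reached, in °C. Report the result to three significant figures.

Heat to bring ice to 0 °C and melt it: q₁ = 25.5×2.07×4.4 + 25.5×335.0 = 8774.8 J
Heat the water can supply cooling to 0 °C: 247.0×4.18×49.5 = 51106.8 J > q₁, so all ice melts.
Energy balance: 247.0×4.18×(49.5 − T) = 8774.8 + 25.5×4.18×(T − 0)
1032.46(49.5 − T) = 8774.8 + 106.59 T
51106.8 − 8774.8 = 1139.05 T
T = 42332.0 / 1139.05 = 37.16 °C

T_f = 37.2 °C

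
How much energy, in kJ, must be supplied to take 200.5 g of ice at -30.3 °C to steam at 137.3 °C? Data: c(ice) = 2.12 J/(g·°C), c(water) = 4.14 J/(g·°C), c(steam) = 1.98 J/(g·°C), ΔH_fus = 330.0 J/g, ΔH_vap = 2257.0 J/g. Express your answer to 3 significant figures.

q1 (heat ice -30.3→0.0 °C): 200.5 × 2.12 × 30.3 = 12879 J
q2 (melt at 0 °C): 200.5 × 330.0 = 66165 J
q3 (heat water 0.0→100.0 °C): 200.5 × 4.14 × 100.0 = 83007 J
q4 (vaporize at 100 °C): 200.5 × 2257.0 = 452529 J
q5 (heat steam 100.0→137.3 °C): 200.5 × 1.98 × 37.3 = 14808 J
Total: 12879 + 66165 + 83007 + 452529 + 14808 = 629388 J = 629 kJ

q = 629 kJ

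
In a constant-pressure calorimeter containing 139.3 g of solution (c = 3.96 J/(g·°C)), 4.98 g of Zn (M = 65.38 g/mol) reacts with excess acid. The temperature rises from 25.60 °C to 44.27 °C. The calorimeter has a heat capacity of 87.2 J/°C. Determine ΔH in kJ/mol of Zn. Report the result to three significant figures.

|ΔT| = |44.27 − 25.60| = 18.67 °C
|q_surr| = (139.3 × 3.96 + 87.2) × 18.67 = 638.828 × 18.67 = 11930 J
n(Zn) = 4.98 / 65.38 = 0.07617 mol
Temperature rose, so q_rxn = −|q_surr| = -11.93 kJ
ΔH = q_rxn / n = -156.6 kJ/mol

ΔH = -157 kJ/mol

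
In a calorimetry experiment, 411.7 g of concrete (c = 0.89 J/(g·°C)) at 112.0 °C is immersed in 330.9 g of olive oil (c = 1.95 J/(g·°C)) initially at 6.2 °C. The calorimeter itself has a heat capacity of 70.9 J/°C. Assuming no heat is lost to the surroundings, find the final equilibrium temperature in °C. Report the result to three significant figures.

T_f = 42.0 °C

Heat lost by concrete = heat gained by olive oil + calorimeter.
(411.7)(0.89)(112.0 − T) = [(330.9)(1.95) + 70.9](T − 6.2)
366.413 (112.0 − T) = 716.155 (T − 6.2)
41038 − 366.413 T = 716.155 T − 4440.2
45478.2 = 1082.568 T
T = 42.01 °C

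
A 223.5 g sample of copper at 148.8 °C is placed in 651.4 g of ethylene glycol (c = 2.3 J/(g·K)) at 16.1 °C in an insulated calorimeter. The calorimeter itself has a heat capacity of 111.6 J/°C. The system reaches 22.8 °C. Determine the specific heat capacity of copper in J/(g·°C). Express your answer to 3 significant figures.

c = 0.383 J/(g·°C)

q_gained = (651.4 × 2.3 + 111.6) × (22.8 − 16.1) = 10790 J
q_lost = 223.5 × c × (148.8 − 22.8) = 28161 c
Set equal: c = 10790 / 28161 = 0.383 J/(g·°C)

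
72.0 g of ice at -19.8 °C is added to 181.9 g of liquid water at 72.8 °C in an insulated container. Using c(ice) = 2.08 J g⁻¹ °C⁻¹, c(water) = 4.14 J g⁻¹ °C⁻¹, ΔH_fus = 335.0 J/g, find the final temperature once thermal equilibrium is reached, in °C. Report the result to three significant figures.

Heat to bring ice to 0 °C and melt it: q₁ = 72.0×2.08×19.8 + 72.0×335.0 = 27085 J
Heat the water can supply cooling to 0 °C: 181.9×4.14×72.8 = 54823.2 J > q₁, so all ice melts.
Energy balance: 181.9×4.14×(72.8 − T) = 27085 + 72.0×4.14×(T − 0)
753.066(72.8 − T) = 27085 + 298.08 T
54823.2 − 27085 = 1051.146 T
T = 27738.2 / 1051.146 = 26.39 °C

T_f = 26.4 °C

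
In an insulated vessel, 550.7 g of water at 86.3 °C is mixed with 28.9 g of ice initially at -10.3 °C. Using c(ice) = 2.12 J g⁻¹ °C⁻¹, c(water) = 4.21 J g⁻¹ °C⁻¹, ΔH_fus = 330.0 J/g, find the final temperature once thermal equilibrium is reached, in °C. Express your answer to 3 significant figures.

T_f = 77.8 °C

Heat to bring ice to 0 °C and melt it: q₁ = 28.9×2.12×10.3 + 28.9×330.0 = 10168 J
Heat the water can supply cooling to 0 °C: 550.7×4.21×86.3 = 200082 J > q₁, so all ice melts.
Energy balance: 550.7×4.21×(86.3 − T) = 10168 + 28.9×4.21×(T − 0)
2318.447(86.3 − T) = 10168 + 121.669 T
200082 − 10168 = 2440.116 T
T = 189914 / 2440.116 = 77.83 °C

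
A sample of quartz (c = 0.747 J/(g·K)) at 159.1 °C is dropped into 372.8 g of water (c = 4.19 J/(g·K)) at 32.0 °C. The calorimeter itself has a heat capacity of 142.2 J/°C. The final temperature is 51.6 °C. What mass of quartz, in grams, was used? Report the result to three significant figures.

m = 416 g

q_gained = (372.8 × 4.19 + 142.2) × (51.6 − 32.0) = 33400 J
q_lost = m × 0.747 × (159.1 − 51.6) = 80.3025 m
m = 33400 / 80.3025 = 416 g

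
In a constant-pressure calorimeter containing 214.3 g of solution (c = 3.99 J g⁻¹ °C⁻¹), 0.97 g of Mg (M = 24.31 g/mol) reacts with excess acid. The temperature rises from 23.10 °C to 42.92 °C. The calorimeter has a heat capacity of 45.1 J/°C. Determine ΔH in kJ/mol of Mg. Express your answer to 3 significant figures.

|ΔT| = |42.92 − 23.10| = 19.82 °C
|q_surr| = (214.3 × 3.99 + 45.1) × 19.82 = 900.157 × 19.82 = 17840 J
n(Mg) = 0.97 / 24.31 = 0.03990 mol
Temperature rose, so q_rxn = −|q_surr| = -17.84 kJ
ΔH = q_rxn / n = -447.1 kJ/mol

ΔH = -447 kJ/mol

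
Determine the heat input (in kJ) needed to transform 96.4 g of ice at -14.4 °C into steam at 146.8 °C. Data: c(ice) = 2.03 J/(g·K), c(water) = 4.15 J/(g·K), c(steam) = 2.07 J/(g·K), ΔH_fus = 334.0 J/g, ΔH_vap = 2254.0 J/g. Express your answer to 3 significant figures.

q = 302 kJ

q1 (heat ice -14.4→0.0 °C): 96.4 × 2.03 × 14.4 = 2818 J
q2 (melt at 0 °C): 96.4 × 334.0 = 32198 J
q3 (heat water 0.0→100.0 °C): 96.4 × 4.15 × 100.0 = 40006 J
q4 (vaporize at 100 °C): 96.4 × 2254.0 = 217286 J
q5 (heat steam 100.0→146.8 °C): 96.4 × 2.07 × 46.8 = 9339 J
Total: 2818 + 32198 + 40006 + 217286 + 9339 = 301647 J = 302 kJ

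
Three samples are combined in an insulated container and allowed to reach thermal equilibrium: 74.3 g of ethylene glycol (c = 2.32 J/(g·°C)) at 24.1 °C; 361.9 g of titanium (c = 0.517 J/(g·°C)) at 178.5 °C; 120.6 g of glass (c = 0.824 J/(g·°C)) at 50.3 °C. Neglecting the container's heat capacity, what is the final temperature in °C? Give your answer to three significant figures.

T_f = 92.7 °C

Σ mᵢcᵢ(T − Tᵢ) = 0  ⇒  T = Σ mᵢcᵢTᵢ / Σ mᵢcᵢ
Σ mᵢcᵢ = 74.3×2.32 + 361.9×0.517 + 120.6×0.824 = 458.8527
Σ mᵢcᵢTᵢ = 172.376×24.1 + 187.1023×178.5 + 99.3744×50.3 = 42551
T = 42551 / 458.8527 = 92.73 °C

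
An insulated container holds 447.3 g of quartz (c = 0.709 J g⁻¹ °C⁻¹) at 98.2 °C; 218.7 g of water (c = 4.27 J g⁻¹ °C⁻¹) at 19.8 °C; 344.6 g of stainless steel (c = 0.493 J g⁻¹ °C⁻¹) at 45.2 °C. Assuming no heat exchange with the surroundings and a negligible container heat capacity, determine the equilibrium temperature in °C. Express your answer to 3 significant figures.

Σ mᵢcᵢ(T − Tᵢ) = 0  ⇒  T = Σ mᵢcᵢTᵢ / Σ mᵢcᵢ
Σ mᵢcᵢ = 447.3×0.709 + 218.7×4.27 + 344.6×0.493 = 1420.8725
Σ mᵢcᵢTᵢ = 317.1357×98.2 + 933.849×19.8 + 169.8878×45.2 = 57312
T = 57312 / 1420.8725 = 40.34 °C

T_f = 40.3 °C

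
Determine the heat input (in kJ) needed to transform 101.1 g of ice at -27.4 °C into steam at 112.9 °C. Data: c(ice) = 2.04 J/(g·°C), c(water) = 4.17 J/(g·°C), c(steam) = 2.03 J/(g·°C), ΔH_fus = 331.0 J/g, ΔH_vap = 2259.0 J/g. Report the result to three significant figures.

q = 312 kJ

q1 (heat ice -27.4→0.0 °C): 101.1 × 2.04 × 27.4 = 5651 J
q2 (melt at 0 °C): 101.1 × 331.0 = 33464 J
q3 (heat water 0.0→100.0 °C): 101.1 × 4.17 × 100.0 = 42159 J
q4 (vaporize at 100 °C): 101.1 × 2259.0 = 228385 J
q5 (heat steam 100.0→112.9 °C): 101.1 × 2.03 × 12.9 = 2648 J
Total: 5651 + 33464 + 42159 + 228385 + 2648 = 312307 J = 312 kJ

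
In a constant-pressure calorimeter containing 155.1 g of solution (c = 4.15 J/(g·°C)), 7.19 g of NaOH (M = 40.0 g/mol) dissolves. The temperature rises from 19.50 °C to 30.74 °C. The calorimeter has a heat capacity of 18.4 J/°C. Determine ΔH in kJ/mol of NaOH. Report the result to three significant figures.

|ΔT| = |30.74 − 19.50| = 11.24 °C
|q_surr| = (155.1 × 4.15 + 18.4) × 11.24 = 662.065 × 11.24 = 7442 J
n(NaOH) = 7.19 / 40.0 = 0.1798 mol
Temperature rose, so q_rxn = −|q_surr| = -7.442 kJ
ΔH = q_rxn / n = -41.39 kJ/mol

ΔH = -41.4 kJ/mol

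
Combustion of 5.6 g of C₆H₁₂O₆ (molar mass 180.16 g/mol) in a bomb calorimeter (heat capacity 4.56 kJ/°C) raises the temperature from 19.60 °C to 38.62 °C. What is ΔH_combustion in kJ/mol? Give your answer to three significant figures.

ΔH = -2790 kJ/mol

ΔT = 38.62 − 19.60 = 19.02 °C
q_cal = C_cal × ΔT = 4.56 × 19.02 = 86.7312 kJ
n = 5.6 / 180.16 = 0.03108 mol
q_rxn = −q_cal = -86.7312 kJ
ΔH = -86.7312 / 0.03108 = -2791 kJ/mol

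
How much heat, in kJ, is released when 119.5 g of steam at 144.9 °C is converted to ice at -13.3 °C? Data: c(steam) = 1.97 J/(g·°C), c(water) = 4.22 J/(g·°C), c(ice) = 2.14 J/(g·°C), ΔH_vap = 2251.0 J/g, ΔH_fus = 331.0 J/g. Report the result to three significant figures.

q1 (cool steam 144.9→100 °C): 119.5 × 1.97 × 44.9 = 10570 J
q2 (condense at 100 °C): 119.5 × 2251.0 = 268995 J
q3 (cool water 100→0 °C): 119.5 × 4.22 × 100.0 = 50429 J
q4 (freeze at 0 °C): 119.5 × 331.0 = 39555 J
q5 (cool ice 0→-13.3 °C): 119.5 × 2.14 × 13.3 = 3401 J
Total: 10570 + 268995 + 50429 + 39555 + 3401 = 372950 J = 373 kJ

q = 373 kJ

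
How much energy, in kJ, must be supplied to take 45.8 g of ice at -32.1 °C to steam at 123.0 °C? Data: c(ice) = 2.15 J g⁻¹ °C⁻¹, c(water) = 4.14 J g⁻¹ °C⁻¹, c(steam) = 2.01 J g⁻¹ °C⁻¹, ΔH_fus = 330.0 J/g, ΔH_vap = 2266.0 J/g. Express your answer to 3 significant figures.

q1 (heat ice -32.1→0.0 °C): 45.8 × 2.15 × 32.1 = 3161 J
q2 (melt at 0 °C): 45.8 × 330.0 = 15114 J
q3 (heat water 0.0→100.0 °C): 45.8 × 4.14 × 100.0 = 18961 J
q4 (vaporize at 100 °C): 45.8 × 2266.0 = 103783 J
q5 (heat steam 100.0→123.0 °C): 45.8 × 2.01 × 23.0 = 2117 J
Total: 3161 + 15114 + 18961 + 103783 + 2117 = 143136 J = 143 kJ

q = 143 kJ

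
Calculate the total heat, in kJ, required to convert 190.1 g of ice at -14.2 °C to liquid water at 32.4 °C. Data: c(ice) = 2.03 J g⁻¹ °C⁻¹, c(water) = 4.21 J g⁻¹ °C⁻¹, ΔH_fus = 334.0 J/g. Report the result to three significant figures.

q = 94.9 kJ

q1 (heat ice -14.2→0.0 °C): 190.1 × 2.03 × 14.2 = 5480 J
q2 (melt at 0 °C): 190.1 × 334.0 = 63493 J
q3 (heat water 0.0→32.4 °C): 190.1 × 4.21 × 32.4 = 25930 J
Total: 5480 + 63493 + 25930 = 94903 J = 94.9 kJ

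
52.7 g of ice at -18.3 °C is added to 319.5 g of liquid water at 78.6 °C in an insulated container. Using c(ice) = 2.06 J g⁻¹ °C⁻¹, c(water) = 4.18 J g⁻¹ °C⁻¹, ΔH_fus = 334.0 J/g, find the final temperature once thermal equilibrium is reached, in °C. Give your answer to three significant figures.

Heat to bring ice to 0 °C and melt it: q₁ = 52.7×2.06×18.3 + 52.7×334.0 = 19588 J
Heat the water can supply cooling to 0 °C: 319.5×4.18×78.6 = 104971 J > q₁, so all ice melts.
Energy balance: 319.5×4.18×(78.6 − T) = 19588 + 52.7×4.18×(T − 0)
1335.51(78.6 − T) = 19588 + 220.286 T
104971 − 19588 = 1555.796 T
T = 85383 / 1555.796 = 54.88 °C

T_f = 54.9 °C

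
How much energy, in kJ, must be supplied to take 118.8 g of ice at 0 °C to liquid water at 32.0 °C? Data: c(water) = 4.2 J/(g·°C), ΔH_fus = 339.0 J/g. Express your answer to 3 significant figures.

q1 (melt at 0 °C): 118.8 × 339.0 = 40273 J
q2 (heat water 0.0→32.0 °C): 118.8 × 4.2 × 32.0 = 15967 J
Total: 40273 + 15967 = 56240 J = 56.2 kJ

q = 56.2 kJ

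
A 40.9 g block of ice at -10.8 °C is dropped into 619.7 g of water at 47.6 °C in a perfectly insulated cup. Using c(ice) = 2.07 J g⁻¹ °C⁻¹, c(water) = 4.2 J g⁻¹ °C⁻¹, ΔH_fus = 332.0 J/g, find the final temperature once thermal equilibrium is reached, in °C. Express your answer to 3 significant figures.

T_f = 39.4 °C

Heat to bring ice to 0 °C and melt it: q₁ = 40.9×2.07×10.8 + 40.9×332.0 = 14493 J
Heat the water can supply cooling to 0 °C: 619.7×4.2×47.6 = 123890 J > q₁, so all ice melts.
Energy balance: 619.7×4.2×(47.6 − T) = 14493 + 40.9×4.2×(T − 0)
2602.74(47.6 − T) = 14493 + 171.78 T
123890 − 14493 = 2774.52 T
T = 109397 / 2774.52 = 39.43 °C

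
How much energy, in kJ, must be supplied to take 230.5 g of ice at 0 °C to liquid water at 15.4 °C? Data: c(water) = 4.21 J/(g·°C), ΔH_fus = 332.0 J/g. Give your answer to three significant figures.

q = 91.5 kJ

q1 (melt at 0 °C): 230.5 × 332.0 = 76526 J
q2 (heat water 0.0→15.4 °C): 230.5 × 4.21 × 15.4 = 14944 J
Total: 76526 + 14944 = 91470 J = 91.5 kJ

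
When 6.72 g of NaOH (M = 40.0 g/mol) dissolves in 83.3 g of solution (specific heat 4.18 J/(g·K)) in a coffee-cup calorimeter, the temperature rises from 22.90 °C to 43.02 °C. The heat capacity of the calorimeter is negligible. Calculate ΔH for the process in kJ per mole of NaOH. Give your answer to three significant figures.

ΔH = -41.7 kJ/mol

|ΔT| = |43.02 − 22.90| = 20.12 °C
|q_surr| = (83.3 × 4.18) × 20.12 = 348.194 × 20.12 = 7006 J
n(NaOH) = 6.72 / 40.0 = 0.1680 mol
Temperature rose, so q_rxn = −|q_surr| = -7.006 kJ
ΔH = q_rxn / n = -41.70 kJ/mol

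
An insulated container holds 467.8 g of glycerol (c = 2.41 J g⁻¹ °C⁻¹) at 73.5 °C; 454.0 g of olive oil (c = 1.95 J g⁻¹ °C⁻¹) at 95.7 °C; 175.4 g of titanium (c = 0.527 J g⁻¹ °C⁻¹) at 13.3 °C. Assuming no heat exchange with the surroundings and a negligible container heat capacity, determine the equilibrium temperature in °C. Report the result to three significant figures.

Σ mᵢcᵢ(T − Tᵢ) = 0  ⇒  T = Σ mᵢcᵢTᵢ / Σ mᵢcᵢ
Σ mᵢcᵢ = 467.8×2.41 + 454.0×1.95 + 175.4×0.527 = 2105.1338
Σ mᵢcᵢTᵢ = 1127.398×73.5 + 885.3×95.7 + 92.4358×13.3 = 168820
T = 168820 / 2105.1338 = 80.19 °C

T_f = 80.2 °C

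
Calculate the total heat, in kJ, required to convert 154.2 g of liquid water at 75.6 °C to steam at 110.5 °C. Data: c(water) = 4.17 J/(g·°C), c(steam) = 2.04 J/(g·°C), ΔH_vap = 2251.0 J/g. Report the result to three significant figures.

q = 366 kJ

q1 (heat water 75.6→100.0 °C): 154.2 × 4.17 × 24.4 = 15690 J
q2 (vaporize at 100 °C): 154.2 × 2251.0 = 347104 J
q3 (heat steam 100.0→110.5 °C): 154.2 × 2.04 × 10.5 = 3303 J
Total: 15690 + 347104 + 3303 = 366097 J = 366 kJ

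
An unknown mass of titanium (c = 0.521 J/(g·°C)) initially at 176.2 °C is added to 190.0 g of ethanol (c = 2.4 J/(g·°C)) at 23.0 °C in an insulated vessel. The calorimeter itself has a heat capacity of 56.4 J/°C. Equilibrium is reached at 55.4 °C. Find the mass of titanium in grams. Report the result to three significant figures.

q_gained = (190.0 × 2.4 + 56.4) × (55.4 − 23.0) = 16600 J
q_lost = m × 0.521 × (176.2 − 55.4) = 62.9368 m
m = 16600 / 62.9368 = 264 g

m = 264 g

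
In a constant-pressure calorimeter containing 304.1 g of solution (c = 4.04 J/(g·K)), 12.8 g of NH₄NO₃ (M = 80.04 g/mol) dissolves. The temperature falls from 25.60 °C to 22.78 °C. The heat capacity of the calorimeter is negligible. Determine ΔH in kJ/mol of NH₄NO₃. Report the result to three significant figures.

|ΔT| = |22.78 − 25.60| = 2.82 °C
|q_surr| = (304.1 × 4.04) × 2.82 = 1228.564 × 2.82 = 3465 J
n(NH₄NO₃) = 12.8 / 80.04 = 0.1599 mol
Temperature fell, so q_rxn = +|q_surr| = 3.465 kJ
ΔH = q_rxn / n = 21.67 kJ/mol

ΔH = 21.7 kJ/mol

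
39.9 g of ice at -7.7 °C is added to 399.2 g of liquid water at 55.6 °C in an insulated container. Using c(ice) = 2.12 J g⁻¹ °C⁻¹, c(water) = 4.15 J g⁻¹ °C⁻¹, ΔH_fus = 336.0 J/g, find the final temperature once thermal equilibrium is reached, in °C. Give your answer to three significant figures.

Heat to bring ice to 0 °C and melt it: q₁ = 39.9×2.12×7.7 + 39.9×336.0 = 14058 J
Heat the water can supply cooling to 0 °C: 399.2×4.15×55.6 = 92111.4 J > q₁, so all ice melts.
Energy balance: 399.2×4.15×(55.6 − T) = 14058 + 39.9×4.15×(T − 0)
1656.68(55.6 − T) = 14058 + 165.585 T
92111.4 − 14058 = 1822.265 T
T = 78053.4 / 1822.265 = 42.83 °C

T_f = 42.8 °C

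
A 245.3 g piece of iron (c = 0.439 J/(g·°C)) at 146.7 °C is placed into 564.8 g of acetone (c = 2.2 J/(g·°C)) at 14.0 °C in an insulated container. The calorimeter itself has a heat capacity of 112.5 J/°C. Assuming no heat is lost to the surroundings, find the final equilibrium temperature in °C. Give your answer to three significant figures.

Heat lost by iron = heat gained by acetone + calorimeter.
(245.3)(0.439)(146.7 − T) = [(564.8)(2.2) + 112.5](T − 14.0)
107.6867 (146.7 − T) = 1355.06 (T − 14.0)
15798 − 107.6867 T = 1355.06 T − 18971
34769 = 1462.7467 T
T = 23.77 °C

T_f = 23.8 °C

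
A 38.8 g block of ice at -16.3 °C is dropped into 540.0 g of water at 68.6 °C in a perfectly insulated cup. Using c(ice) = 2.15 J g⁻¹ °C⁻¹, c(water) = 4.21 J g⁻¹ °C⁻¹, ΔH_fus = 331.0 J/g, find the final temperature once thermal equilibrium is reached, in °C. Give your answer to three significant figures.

Heat to bring ice to 0 °C and melt it: q₁ = 38.8×2.15×16.3 + 38.8×331.0 = 14203 J
Heat the water can supply cooling to 0 °C: 540.0×4.21×68.6 = 155955 J > q₁, so all ice melts.
Energy balance: 540.0×4.21×(68.6 − T) = 14203 + 38.8×4.21×(T − 0)
2273.4(68.6 − T) = 14203 + 163.348 T
155955 − 14203 = 2436.748 T
T = 141752 / 2436.748 = 58.17 °C

T_f = 58.2 °C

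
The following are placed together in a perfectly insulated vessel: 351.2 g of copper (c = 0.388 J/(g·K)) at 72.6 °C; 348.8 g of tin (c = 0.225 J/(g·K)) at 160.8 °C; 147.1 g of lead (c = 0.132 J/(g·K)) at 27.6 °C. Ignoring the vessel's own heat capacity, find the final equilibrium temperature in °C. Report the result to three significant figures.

Σ mᵢcᵢ(T − Tᵢ) = 0  ⇒  T = Σ mᵢcᵢTᵢ / Σ mᵢcᵢ
Σ mᵢcᵢ = 351.2×0.388 + 348.8×0.225 + 147.1×0.132 = 234.1628
Σ mᵢcᵢTᵢ = 136.2656×72.6 + 78.48×160.8 + 19.4172×27.6 = 23048
T = 23048 / 234.1628 = 98.43 °C

T_f = 98.4 °C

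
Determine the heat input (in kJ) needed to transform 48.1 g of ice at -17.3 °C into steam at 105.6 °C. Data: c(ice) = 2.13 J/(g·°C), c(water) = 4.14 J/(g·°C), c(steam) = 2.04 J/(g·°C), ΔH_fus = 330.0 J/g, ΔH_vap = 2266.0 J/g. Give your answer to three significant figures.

q = 147 kJ

q1 (heat ice -17.3→0.0 °C): 48.1 × 2.13 × 17.3 = 1772 J
q2 (melt at 0 °C): 48.1 × 330.0 = 15873 J
q3 (heat water 0.0→100.0 °C): 48.1 × 4.14 × 100.0 = 19913 J
q4 (vaporize at 100 °C): 48.1 × 2266.0 = 108995 J
q5 (heat steam 100.0→105.6 °C): 48.1 × 2.04 × 5.6 = 549 J
Total: 1772 + 15873 + 19913 + 108995 + 549 = 147102 J = 147 kJ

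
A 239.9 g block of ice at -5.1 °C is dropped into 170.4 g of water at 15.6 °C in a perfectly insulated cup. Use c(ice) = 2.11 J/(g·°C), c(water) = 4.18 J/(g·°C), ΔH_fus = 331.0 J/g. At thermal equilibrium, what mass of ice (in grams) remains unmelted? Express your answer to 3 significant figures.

m_ice remaining = 214 g

Heat to warm all ice to 0 °C: 239.9×2.11×5.1 = 2581.6 J
Heat released by water cooling to 0 °C: 170.4×4.18×15.6 = 11111 J
11111 J < 2581.6 + 239.9×331.0 = 81988.5 J, so not all ice melts; final T = 0 °C.
Heat left for melting: 11111 − 2581.6 = 8529.4 J
Mass melted = 8529.4 / 331.0 = 25.77 g
Ice remaining = 239.9 − 25.77 = 214.13 g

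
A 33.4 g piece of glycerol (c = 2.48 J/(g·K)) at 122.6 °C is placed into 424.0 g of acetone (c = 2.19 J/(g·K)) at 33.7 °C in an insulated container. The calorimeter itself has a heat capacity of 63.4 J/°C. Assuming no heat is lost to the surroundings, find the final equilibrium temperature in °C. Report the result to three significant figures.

T_f = 40.6 °C

Heat lost by glycerol = heat gained by acetone + calorimeter.
(33.4)(2.48)(122.6 − T) = [(424.0)(2.19) + 63.4](T − 33.7)
82.832 (122.6 − T) = 991.96 (T − 33.7)
10155 − 82.832 T = 991.96 T − 33429
43584 = 1074.792 T
T = 40.55 °C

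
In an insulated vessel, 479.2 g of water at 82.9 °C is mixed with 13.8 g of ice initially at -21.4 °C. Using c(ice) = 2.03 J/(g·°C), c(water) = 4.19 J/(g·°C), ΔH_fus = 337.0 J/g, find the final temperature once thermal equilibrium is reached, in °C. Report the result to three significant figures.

Heat to bring ice to 0 °C and melt it: q₁ = 13.8×2.03×21.4 + 13.8×337.0 = 5250.1 J
Heat the water can supply cooling to 0 °C: 479.2×4.19×82.9 = 166451 J > q₁, so all ice melts.
Energy balance: 479.2×4.19×(82.9 − T) = 5250.1 + 13.8×4.19×(T − 0)
2007.848(82.9 − T) = 5250.1 + 57.822 T
166451 − 5250.1 = 2065.670 T
T = 161200.9 / 2065.670 = 78.04 °C

T_f = 78.0 °C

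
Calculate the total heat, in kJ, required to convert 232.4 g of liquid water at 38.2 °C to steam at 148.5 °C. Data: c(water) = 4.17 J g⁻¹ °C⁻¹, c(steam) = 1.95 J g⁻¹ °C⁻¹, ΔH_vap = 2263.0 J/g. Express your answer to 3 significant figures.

q1 (heat water 38.2→100.0 °C): 232.4 × 4.17 × 61.8 = 59891 J
q2 (vaporize at 100 °C): 232.4 × 2263.0 = 525921 J
q3 (heat steam 100.0→148.5 °C): 232.4 × 1.95 × 48.5 = 21979 J
Total: 59891 + 525921 + 21979 = 607791 J = 608 kJ

q = 608 kJ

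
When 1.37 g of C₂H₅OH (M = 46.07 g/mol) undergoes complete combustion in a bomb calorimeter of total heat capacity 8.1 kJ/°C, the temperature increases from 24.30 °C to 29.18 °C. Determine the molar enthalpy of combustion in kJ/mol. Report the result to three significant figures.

ΔT = 29.18 − 24.30 = 4.88 °C
q_cal = C_cal × ΔT = 8.1 × 4.88 = 39.528 kJ
n = 1.37 / 46.07 = 0.02974 mol
q_rxn = −q_cal = -39.528 kJ
ΔH = -39.528 / 0.02974 = -1329 kJ/mol

ΔH = -1330 kJ/mol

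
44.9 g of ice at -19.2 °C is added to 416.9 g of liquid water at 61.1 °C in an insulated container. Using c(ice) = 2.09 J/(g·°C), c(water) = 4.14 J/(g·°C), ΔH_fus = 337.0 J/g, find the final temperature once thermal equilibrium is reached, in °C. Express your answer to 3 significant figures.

T_f = 46.3 °C

Heat to bring ice to 0 °C and melt it: q₁ = 44.9×2.09×19.2 + 44.9×337.0 = 16933 J
Heat the water can supply cooling to 0 °C: 416.9×4.14×61.1 = 105457 J > q₁, so all ice melts.
Energy balance: 416.9×4.14×(61.1 − T) = 16933 + 44.9×4.14×(T − 0)
1725.966(61.1 − T) = 16933 + 185.886 T
105457 − 16933 = 1911.852 T
T = 88524 / 1911.852 = 46.30 °C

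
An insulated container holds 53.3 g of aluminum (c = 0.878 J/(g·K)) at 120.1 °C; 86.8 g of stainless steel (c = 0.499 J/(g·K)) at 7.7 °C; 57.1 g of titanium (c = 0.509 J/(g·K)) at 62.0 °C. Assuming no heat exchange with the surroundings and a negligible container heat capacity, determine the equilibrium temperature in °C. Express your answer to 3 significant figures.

T_f = 65.1 °C

Σ mᵢcᵢ(T − Tᵢ) = 0  ⇒  T = Σ mᵢcᵢTᵢ / Σ mᵢcᵢ
Σ mᵢcᵢ = 53.3×0.878 + 86.8×0.499 + 57.1×0.509 = 119.1745
Σ mᵢcᵢTᵢ = 46.7974×120.1 + 43.3132×7.7 + 29.0639×62.0 = 7755.8
T = 7755.8 / 119.1745 = 65.08 °C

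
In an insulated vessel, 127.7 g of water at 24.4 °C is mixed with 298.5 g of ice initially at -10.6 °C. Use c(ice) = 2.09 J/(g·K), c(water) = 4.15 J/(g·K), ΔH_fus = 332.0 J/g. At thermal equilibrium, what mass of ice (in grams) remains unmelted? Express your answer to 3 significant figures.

Heat to warm all ice to 0 °C: 298.5×2.09×10.6 = 6613.0 J
Heat released by water cooling to 0 °C: 127.7×4.15×24.4 = 12931 J
12931 J < 6613.0 + 298.5×332.0 = 105715.0 J, so not all ice melts; final T = 0 °C.
Heat left for melting: 12931 − 6613.0 = 6318.0 J
Mass melted = 6318.0 / 332.0 = 19.03 g
Ice remaining = 298.5 − 19.03 = 279.47 g

m_ice remaining = 279 g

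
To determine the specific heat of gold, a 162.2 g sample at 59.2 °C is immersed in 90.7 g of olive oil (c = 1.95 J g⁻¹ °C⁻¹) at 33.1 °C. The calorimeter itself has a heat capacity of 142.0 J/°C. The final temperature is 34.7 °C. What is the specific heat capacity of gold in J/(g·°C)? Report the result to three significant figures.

q_gained = (90.7 × 1.95 + 142.0) × (34.7 − 33.1) = 510.2 J
q_lost = 162.2 × c × (59.2 − 34.7) = 3973.9 c
Set equal: c = 510.2 / 3973.9 = 0.128 J/(g·°C)

c = 0.128 J/(g·°C)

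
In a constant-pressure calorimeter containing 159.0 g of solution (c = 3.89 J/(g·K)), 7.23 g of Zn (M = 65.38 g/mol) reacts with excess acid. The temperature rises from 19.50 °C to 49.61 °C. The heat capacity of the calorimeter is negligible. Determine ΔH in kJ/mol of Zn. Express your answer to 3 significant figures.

|ΔT| = |49.61 − 19.50| = 30.11 °C
|q_surr| = (159.0 × 3.89) × 30.11 = 618.51 × 30.11 = 18620 J
n(Zn) = 7.23 / 65.38 = 0.1106 mol
Temperature rose, so q_rxn = −|q_surr| = -18.62 kJ
ΔH = q_rxn / n = -168.4 kJ/mol

ΔH = -168 kJ/mol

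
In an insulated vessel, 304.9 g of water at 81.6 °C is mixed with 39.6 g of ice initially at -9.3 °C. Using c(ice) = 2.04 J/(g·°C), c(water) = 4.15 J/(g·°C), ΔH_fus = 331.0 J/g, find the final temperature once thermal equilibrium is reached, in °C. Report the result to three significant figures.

T_f = 62.5 °C

Heat to bring ice to 0 °C and melt it: q₁ = 39.6×2.04×9.3 + 39.6×331.0 = 13859 J
Heat the water can supply cooling to 0 °C: 304.9×4.15×81.6 = 103251 J > q₁, so all ice melts.
Energy balance: 304.9×4.15×(81.6 − T) = 13859 + 39.6×4.15×(T − 0)
1265.335(81.6 − T) = 13859 + 164.34 T
103251 − 13859 = 1429.675 T
T = 89392 / 1429.675 = 62.53 °C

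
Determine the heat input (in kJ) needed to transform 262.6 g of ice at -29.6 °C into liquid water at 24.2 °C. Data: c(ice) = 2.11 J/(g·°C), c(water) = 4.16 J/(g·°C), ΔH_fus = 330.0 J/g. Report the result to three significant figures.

q1 (heat ice -29.6→0.0 °C): 262.6 × 2.11 × 29.6 = 16401 J
q2 (melt at 0 °C): 262.6 × 330.0 = 86658 J
q3 (heat water 0.0→24.2 °C): 262.6 × 4.16 × 24.2 = 26436 J
Total: 16401 + 86658 + 26436 = 129495 J = 129 kJ

q = 129 kJ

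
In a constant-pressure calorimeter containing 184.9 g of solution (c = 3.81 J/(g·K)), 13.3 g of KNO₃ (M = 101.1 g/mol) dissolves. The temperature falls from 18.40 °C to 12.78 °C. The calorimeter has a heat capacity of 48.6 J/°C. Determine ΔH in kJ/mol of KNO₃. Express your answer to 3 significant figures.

|ΔT| = |12.78 − 18.40| = 5.62 °C
|q_surr| = (184.9 × 3.81 + 48.6) × 5.62 = 753.069 × 5.62 = 4232 J
n(KNO₃) = 13.3 / 101.1 = 0.1316 mol
Temperature fell, so q_rxn = +|q_surr| = 4.232 kJ
ΔH = q_rxn / n = 32.16 kJ/mol

ΔH = 32.2 kJ/mol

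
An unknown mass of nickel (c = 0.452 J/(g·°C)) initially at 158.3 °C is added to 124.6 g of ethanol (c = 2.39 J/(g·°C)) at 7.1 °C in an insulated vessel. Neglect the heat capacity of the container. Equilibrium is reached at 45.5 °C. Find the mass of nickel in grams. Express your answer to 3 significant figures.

q_gained = (124.6 × 2.39) × (45.5 − 7.1) = 11440 J
q_lost = m × 0.452 × (158.3 − 45.5) = 50.9856 m
m = 11440 / 50.9856 = 224 g

m = 224 g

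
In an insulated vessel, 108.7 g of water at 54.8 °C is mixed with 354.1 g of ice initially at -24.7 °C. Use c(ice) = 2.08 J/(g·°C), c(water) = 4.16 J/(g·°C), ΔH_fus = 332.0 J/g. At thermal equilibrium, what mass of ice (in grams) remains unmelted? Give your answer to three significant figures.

m_ice remaining = 334 g

Heat to warm all ice to 0 °C: 354.1×2.08×24.7 = 18192 J
Heat released by water cooling to 0 °C: 108.7×4.16×54.8 = 24780 J
24780 J < 18192 + 354.1×332.0 = 135753.2 J, so not all ice melts; final T = 0 °C.
Heat left for melting: 24780 − 18192 = 6588 J
Mass melted = 6588 / 332.0 = 19.84 g
Ice remaining = 354.1 − 19.84 = 334.26 g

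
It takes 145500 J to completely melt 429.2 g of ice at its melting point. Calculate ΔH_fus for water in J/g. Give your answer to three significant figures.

ΔH_fus = 339 J/g

ΔH_fus = q / m = 145500 / 429.2 = 339 J/g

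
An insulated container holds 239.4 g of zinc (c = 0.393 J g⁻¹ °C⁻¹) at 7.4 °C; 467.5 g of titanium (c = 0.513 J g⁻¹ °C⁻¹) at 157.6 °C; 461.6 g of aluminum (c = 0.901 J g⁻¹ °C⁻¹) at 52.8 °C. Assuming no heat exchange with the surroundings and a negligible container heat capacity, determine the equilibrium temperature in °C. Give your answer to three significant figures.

T_f = 80.6 °C

Σ mᵢcᵢ(T − Tᵢ) = 0  ⇒  T = Σ mᵢcᵢTᵢ / Σ mᵢcᵢ
Σ mᵢcᵢ = 239.4×0.393 + 467.5×0.513 + 461.6×0.901 = 749.8133
Σ mᵢcᵢTᵢ = 94.0842×7.4 + 239.8275×157.6 + 415.9016×52.8 = 60453
T = 60453 / 749.8133 = 80.62 °C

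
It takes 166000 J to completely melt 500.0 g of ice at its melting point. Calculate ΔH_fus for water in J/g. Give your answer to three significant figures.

ΔH_fus = q / m = 166000 / 500.0 = 332 J/g

ΔH_fus = 332 J/g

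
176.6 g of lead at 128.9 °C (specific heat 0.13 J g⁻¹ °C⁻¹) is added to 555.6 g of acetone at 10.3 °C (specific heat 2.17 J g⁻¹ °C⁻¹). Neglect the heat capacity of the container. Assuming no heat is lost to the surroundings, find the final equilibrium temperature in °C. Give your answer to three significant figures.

T_f = 12.5 °C

Heat lost by lead = heat gained by acetone.
(176.6)(0.13)(128.9 − T) = (555.6)(2.17)(T − 10.3)
22.958 (128.9 − T) = 1205.652 (T − 10.3)
2959.3 − 22.958 T = 1205.652 T − 12418
15377.3 = 1228.610 T
T = 12.52 °C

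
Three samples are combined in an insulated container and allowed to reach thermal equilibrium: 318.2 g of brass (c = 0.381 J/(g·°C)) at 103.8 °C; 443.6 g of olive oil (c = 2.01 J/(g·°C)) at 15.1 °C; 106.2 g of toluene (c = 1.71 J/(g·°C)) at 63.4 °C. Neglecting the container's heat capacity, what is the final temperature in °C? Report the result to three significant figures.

Σ mᵢcᵢ(T − Tᵢ) = 0  ⇒  T = Σ mᵢcᵢTᵢ / Σ mᵢcᵢ
Σ mᵢcᵢ = 318.2×0.381 + 443.6×2.01 + 106.2×1.71 = 1194.4722
Σ mᵢcᵢTᵢ = 121.2342×103.8 + 891.636×15.1 + 181.602×63.4 = 37561
T = 37561 / 1194.4722 = 31.446 °C

T_f = 31.4 °C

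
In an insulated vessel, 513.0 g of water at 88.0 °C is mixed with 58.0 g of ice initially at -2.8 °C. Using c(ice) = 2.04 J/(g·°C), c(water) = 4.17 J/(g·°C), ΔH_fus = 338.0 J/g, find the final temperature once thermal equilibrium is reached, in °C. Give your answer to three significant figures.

T_f = 70.7 °C

Heat to bring ice to 0 °C and melt it: q₁ = 58.0×2.04×2.8 + 58.0×338.0 = 19935 J
Heat the water can supply cooling to 0 °C: 513.0×4.17×88.0 = 188250 J > q₁, so all ice melts.
Energy balance: 513.0×4.17×(88.0 − T) = 19935 + 58.0×4.17×(T − 0)
2139.21(88.0 − T) = 19935 + 241.86 T
188250 − 19935 = 2381.07 T
T = 168315 / 2381.07 = 70.69 °C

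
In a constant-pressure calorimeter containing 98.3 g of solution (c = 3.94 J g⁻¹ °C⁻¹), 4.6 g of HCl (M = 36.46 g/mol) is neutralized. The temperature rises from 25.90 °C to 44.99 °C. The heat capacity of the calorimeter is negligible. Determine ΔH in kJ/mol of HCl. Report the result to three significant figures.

ΔH = -58.6 kJ/mol

|ΔT| = |44.99 − 25.90| = 19.09 °C
|q_surr| = (98.3 × 3.94) × 19.09 = 387.302 × 19.09 = 7394 J
n(HCl) = 4.6 / 36.46 = 0.1262 mol
Temperature rose, so q_rxn = −|q_surr| = -7.394 kJ
ΔH = q_rxn / n = -58.59 kJ/mol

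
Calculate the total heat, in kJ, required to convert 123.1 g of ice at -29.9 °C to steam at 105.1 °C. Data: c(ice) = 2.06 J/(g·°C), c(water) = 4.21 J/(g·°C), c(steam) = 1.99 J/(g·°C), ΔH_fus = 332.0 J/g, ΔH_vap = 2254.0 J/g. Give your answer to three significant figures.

q = 379 kJ

q1 (heat ice -29.9→0.0 °C): 123.1 × 2.06 × 29.9 = 7582 J
q2 (melt at 0 °C): 123.1 × 332.0 = 40869 J
q3 (heat water 0.0→100.0 °C): 123.1 × 4.21 × 100.0 = 51825 J
q4 (vaporize at 100 °C): 123.1 × 2254.0 = 277467 J
q5 (heat steam 100.0→105.1 °C): 123.1 × 1.99 × 5.1 = 1249 J
Total: 7582 + 40869 + 51825 + 277467 + 1249 = 378992 J = 379 kJ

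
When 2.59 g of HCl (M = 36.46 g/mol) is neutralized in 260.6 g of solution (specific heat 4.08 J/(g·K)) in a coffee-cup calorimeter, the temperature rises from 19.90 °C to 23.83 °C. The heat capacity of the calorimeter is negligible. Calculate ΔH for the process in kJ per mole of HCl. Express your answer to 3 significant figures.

|ΔT| = |23.83 − 19.90| = 3.93 °C
|q_surr| = (260.6 × 4.08) × 3.93 = 1063.248 × 3.93 = 4179 J
n(HCl) = 2.59 / 36.46 = 0.07104 mol
Temperature rose, so q_rxn = −|q_surr| = -4.179 kJ
ΔH = q_rxn / n = -58.83 kJ/mol

ΔH = -58.8 kJ/mol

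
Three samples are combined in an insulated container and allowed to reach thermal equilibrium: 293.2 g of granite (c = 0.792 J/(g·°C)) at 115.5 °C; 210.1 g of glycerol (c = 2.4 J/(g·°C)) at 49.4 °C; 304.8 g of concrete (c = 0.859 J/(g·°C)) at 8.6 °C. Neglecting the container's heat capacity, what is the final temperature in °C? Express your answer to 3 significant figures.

Σ mᵢcᵢ(T − Tᵢ) = 0  ⇒  T = Σ mᵢcᵢTᵢ / Σ mᵢcᵢ
Σ mᵢcᵢ = 293.2×0.792 + 210.1×2.4 + 304.8×0.859 = 998.2776
Σ mᵢcᵢTᵢ = 232.2144×115.5 + 504.24×49.4 + 261.8232×8.6 = 53982
T = 53982 / 998.2776 = 54.08 °C

T_f = 54.1 °C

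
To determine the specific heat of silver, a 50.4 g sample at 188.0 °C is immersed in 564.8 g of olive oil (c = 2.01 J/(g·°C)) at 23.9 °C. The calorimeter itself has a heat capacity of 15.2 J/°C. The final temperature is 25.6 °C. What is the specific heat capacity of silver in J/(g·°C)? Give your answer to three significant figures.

c = 0.239 J/(g·°C)

q_gained = (564.8 × 2.01 + 15.2) × (25.6 − 23.9) = 1956 J
q_lost = 50.4 × c × (188.0 − 25.6) = 8184.96 c
Set equal: c = 1956 / 8184.96 = 0.239 J/(g·°C)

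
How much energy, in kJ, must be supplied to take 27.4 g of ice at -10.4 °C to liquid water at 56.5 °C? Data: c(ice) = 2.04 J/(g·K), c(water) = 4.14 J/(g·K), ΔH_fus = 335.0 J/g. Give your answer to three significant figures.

q1 (heat ice -10.4→0.0 °C): 27.4 × 2.04 × 10.4 = 581 J
q2 (melt at 0 °C): 27.4 × 335.0 = 9179 J
q3 (heat water 0.0→56.5 °C): 27.4 × 4.14 × 56.5 = 6409 J
Total: 581 + 9179 + 6409 = 16169 J = 16.2 kJ

q = 16.2 kJ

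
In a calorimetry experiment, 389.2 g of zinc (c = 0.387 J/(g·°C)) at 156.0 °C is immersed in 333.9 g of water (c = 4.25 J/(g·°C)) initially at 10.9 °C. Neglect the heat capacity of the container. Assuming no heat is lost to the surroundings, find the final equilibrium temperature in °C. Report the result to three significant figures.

Heat lost by zinc = heat gained by water.
(389.2)(0.387)(156.0 − T) = (333.9)(4.25)(T − 10.9)
150.6204 (156.0 − T) = 1419.075 (T − 10.9)
23497 − 150.6204 T = 1419.075 T − 15468
38965 = 1569.6954 T
T = 24.82 °C

T_f = 24.8 °C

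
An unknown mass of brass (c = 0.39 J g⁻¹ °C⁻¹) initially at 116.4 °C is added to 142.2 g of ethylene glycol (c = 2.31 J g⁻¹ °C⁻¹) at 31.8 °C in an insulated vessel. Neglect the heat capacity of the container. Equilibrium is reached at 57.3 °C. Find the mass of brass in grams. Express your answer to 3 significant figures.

m = 363 g

q_gained = (142.2 × 2.31) × (57.3 − 31.8) = 8376 J
q_lost = m × 0.39 × (116.4 − 57.3) = 23.049 m
m = 8376 / 23.049 = 363 g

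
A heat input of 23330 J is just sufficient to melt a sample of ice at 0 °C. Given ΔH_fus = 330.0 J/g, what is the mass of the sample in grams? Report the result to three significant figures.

m = 70.7 g

m = q / ΔH_fus = 23330 J / 330.0 J/g = 70.7 g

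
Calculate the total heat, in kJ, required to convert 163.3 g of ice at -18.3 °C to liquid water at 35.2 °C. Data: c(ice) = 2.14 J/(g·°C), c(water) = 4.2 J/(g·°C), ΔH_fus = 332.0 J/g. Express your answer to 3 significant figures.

q = 84.8 kJ

q1 (heat ice -18.3→0.0 °C): 163.3 × 2.14 × 18.3 = 6395 J
q2 (melt at 0 °C): 163.3 × 332.0 = 54216 J
q3 (heat water 0.0→35.2 °C): 163.3 × 4.2 × 35.2 = 24142 J
Total: 6395 + 54216 + 24142 = 84753 J = 84.8 kJ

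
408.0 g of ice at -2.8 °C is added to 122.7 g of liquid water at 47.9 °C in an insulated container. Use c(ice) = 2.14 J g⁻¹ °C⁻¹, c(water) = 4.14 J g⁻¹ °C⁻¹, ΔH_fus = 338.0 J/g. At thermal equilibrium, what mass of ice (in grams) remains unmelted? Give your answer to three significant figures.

m_ice remaining = 343 g

Heat to warm all ice to 0 °C: 408.0×2.14×2.8 = 2444.7 J
Heat released by water cooling to 0 °C: 122.7×4.14×47.9 = 24332 J
24332 J < 2444.7 + 408.0×338.0 = 140348.7 J, so not all ice melts; final T = 0 °C.
Heat left for melting: 24332 − 2444.7 = 21887.3 J
Mass melted = 21887.3 / 338.0 = 64.76 g
Ice remaining = 408.0 − 64.76 = 343.24 g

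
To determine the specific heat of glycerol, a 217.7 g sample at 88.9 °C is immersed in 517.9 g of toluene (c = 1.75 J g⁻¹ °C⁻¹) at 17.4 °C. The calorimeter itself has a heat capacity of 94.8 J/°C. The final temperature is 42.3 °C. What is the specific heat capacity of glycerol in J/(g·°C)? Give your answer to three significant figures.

q_gained = (517.9 × 1.75 + 94.8) × (42.3 − 17.4) = 24930 J
q_lost = 217.7 × c × (88.9 − 42.3) = 10144.82 c
Set equal: c = 24930 / 10144.82 = 2.46 J/(g·°C)

c = 2.46 J/(g·°C)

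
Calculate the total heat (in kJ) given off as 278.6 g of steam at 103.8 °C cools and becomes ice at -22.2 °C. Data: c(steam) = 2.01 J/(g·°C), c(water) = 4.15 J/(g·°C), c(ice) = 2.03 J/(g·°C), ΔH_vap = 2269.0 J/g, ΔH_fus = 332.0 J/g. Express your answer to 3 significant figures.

q = 855 kJ

q1 (cool steam 103.8→100 °C): 278.6 × 2.01 × 3.8 = 2128 J
q2 (condense at 100 °C): 278.6 × 2269.0 = 632143 J
q3 (cool water 100→0 °C): 278.6 × 4.15 × 100.0 = 115619 J
q4 (freeze at 0 °C): 278.6 × 332.0 = 92495 J
q5 (cool ice 0→-22.2 °C): 278.6 × 2.03 × 22.2 = 12555 J
Total: 2128 + 632143 + 115619 + 92495 + 12555 = 854940 J = 855 kJ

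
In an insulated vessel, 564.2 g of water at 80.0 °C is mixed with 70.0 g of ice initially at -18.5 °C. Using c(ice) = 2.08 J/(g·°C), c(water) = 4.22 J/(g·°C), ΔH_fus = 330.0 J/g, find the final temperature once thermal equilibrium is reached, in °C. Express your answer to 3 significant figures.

Heat to bring ice to 0 °C and melt it: q₁ = 70.0×2.08×18.5 + 70.0×330.0 = 25794 J
Heat the water can supply cooling to 0 °C: 564.2×4.22×80.0 = 190474 J > q₁, so all ice melts.
Energy balance: 564.2×4.22×(80.0 − T) = 25794 + 70.0×4.22×(T − 0)
2380.924(80.0 − T) = 25794 + 295.4 T
190474 − 25794 = 2676.324 T
T = 164680 / 2676.324 = 61.53 °C

T_f = 61.5 °C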